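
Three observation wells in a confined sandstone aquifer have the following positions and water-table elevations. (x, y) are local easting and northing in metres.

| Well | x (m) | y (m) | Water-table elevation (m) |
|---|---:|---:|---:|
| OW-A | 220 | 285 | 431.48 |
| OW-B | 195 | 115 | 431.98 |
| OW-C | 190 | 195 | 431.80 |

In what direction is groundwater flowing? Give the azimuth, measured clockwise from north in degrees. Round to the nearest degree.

053°

Taking OW-A as reference: OW-B−OW-A = (-25, -170, +0.50); OW-C−OW-A = (-30, -90, +0.32).
Solve a·Δx + b·Δy = Δh: det = (-25)·(-90) − (-30)·(-170) = -2850.
∂h/∂x = [(+0.50)·(-90) − (+0.32)·(-170)] / -2850 = -0.003298
∂h/∂y = [(-25)·(+0.32) − (-30)·(+0.50)] / -2850 = -0.002456
Flow direction (−∇h) has components (+0.003298 E, +0.002456 N).
Azimuth = atan2(E, N) = atan2(+0.003298, +0.002456) = 53.3° ≈ 053°.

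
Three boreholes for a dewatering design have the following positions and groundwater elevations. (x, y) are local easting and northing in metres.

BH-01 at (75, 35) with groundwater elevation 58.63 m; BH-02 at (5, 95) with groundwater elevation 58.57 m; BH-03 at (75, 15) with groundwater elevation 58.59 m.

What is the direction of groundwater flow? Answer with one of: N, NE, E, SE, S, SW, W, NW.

Taking BH-01 as reference: BH-02−BH-01 = (-70, 60, -0.06); BH-03−BH-01 = (0, -20, -0.04).
Solve a·Δx + b·Δy = Δh: det = (-70)·(-20) − 0·60 = 1400.
∂h/∂x = [(-0.06)·(-20) − (-0.04)·60] / 1400 = +0.002571
∂h/∂y = [(-70)·(-0.04) − 0·(-0.06)] / 1400 = +0.002000
Flow = −∇h = (-0.002571 east, -0.002000 north), which points southwest.

SW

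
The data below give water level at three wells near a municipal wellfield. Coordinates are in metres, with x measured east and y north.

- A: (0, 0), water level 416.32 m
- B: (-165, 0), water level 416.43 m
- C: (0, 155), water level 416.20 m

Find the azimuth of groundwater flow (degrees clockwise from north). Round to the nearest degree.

∂h/∂x = (416.43 − 416.32) / (-165 − 0) = -0.0006667
∂h/∂y = (416.20 − 416.32) / (155 − 0) = -0.0007742
Flow direction (−∇h) has components (+0.0006667 E, +0.0007742 N).
Azimuth = atan2(E, N) = atan2(+0.0006667, +0.0007742) = 40.7° ≈ 041°.

041°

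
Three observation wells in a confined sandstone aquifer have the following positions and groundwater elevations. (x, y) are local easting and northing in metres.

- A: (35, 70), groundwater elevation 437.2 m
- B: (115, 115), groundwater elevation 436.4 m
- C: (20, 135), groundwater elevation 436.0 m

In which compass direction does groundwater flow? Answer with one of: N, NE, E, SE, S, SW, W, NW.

Taking A as reference: B−A = (80, 45, -0.8); C−A = (-15, 65, -1.2).
Determinant of the coordinate differences = 80·65 − (-15)·45 = 5875.
∂h/∂x = [(-0.8)·65 − (-1.2)·45] / 5875 = +0.0003404
∂h/∂y = [80·(-1.2) − (-15)·(-0.8)] / 5875 = -0.01838
Flow = −∇h = (-0.0003404 east, +0.01838 north), which points north.

N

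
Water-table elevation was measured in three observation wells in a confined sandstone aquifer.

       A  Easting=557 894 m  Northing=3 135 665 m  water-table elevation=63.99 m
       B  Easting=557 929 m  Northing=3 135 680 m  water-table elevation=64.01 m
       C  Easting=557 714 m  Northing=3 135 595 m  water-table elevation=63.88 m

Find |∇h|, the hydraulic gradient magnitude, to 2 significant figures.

Differences from A: to B (Δx, Δy, Δh) = (35, 15, +0.02); to C = (-180, -70, -0.11).
Determinant of the coordinate differences = 35·(-70) − (-180)·15 = 250.
∂h/∂x = [(+0.02)·(-70) − (-0.11)·15] / 250 = +0.0010000
∂h/∂y = [35·(-0.11) − (-180)·(+0.02)] / 250 = -0.0010000
|∇h| = √(0.0010000² + -0.0010000²) = 0.001414

0.0014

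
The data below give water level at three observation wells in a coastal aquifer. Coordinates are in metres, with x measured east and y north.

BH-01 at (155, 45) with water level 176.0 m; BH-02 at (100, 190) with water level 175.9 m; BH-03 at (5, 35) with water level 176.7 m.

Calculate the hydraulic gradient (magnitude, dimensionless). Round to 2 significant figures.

0.0051

Taking BH-01 as reference: BH-02−BH-01 = (-55, 145, -0.1); BH-03−BH-01 = (-150, -10, +0.7).
Determinant of the coordinate differences = (-55)·(-10) − (-150)·145 = 22300.
∂h/∂x = [(-0.1)·(-10) − (+0.7)·145] / 22300 = -0.004507
∂h/∂y = [(-55)·(+0.7) − (-150)·(-0.1)] / 22300 = -0.002399
|∇h| = √(-0.004507² + -0.002399²) = 0.005106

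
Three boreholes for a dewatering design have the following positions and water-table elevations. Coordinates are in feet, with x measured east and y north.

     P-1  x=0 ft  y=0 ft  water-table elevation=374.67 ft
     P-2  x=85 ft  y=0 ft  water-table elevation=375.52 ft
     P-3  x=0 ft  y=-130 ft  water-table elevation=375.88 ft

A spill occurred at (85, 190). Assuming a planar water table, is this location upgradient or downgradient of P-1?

∂h/∂x = (375.52 − 374.67) / (85 − 0) = +0.010000
∂h/∂y = (375.88 − 374.67) / (-130 − 0) = -0.009308
Head at (85, 190) = 374.67 + (+0.010000)·(85) + (-0.009308)·(190) = 373.75 ft.
That is lower than the 374.67 ft at P-1, so the point is downgradient.

downgradient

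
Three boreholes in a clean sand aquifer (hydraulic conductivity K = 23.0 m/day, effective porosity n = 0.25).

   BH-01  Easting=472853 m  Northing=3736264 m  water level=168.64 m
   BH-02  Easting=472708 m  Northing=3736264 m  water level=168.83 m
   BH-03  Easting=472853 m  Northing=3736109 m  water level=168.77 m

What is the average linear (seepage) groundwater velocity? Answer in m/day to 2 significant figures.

∂h/∂x = (168.83 − 168.64) / (472708 − 472853) = -0.001310
∂h/∂y = (168.77 − 168.64) / (3736109 − 3736264) = -0.0008387
|∇h| = √(-0.001310² + -0.0008387²) = 0.001555
Seepage velocity v = K·i/n = 23.0 × 0.001555 / 0.25 = 0.1431 m/day.

0.14 m/day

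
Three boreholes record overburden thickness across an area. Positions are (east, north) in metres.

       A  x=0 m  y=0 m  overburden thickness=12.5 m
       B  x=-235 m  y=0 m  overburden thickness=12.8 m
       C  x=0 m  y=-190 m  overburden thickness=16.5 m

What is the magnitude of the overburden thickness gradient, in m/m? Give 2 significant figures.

∂d/∂x = (12.8 − 12.5) / (-235 − 0) = -0.001277
∂d/∂y = (16.5 − 12.5) / (-190 − 0) = -0.02105
|∇f| = √(-0.001277² + -0.02105²) = 0.02109 m/m

0.021 m/m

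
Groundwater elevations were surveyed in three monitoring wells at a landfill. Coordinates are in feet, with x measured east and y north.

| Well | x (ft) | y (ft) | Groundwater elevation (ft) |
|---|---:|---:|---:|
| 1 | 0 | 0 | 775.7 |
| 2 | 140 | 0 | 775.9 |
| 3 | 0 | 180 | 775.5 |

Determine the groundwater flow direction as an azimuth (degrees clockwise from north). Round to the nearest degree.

308°

∂h/∂x = (775.9 − 775.7) / (140 − 0) = +0.001429
∂h/∂y = (775.5 − 775.7) / (180 − 0) = -0.001111
Flow direction (−∇h) has components (-0.001429 E, +0.001111 N).
Azimuth = atan2(E, N) = atan2(-0.001429, +0.001111) = 307.9° ≈ 308°.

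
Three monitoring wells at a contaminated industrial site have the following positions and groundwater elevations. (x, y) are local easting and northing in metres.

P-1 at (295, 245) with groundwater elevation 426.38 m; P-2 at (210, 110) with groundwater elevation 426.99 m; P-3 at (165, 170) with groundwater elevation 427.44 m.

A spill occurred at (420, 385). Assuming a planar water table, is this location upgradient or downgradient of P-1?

downgradient

Taking P-1 as reference: P-2−P-1 = (-85, -135, +0.61); P-3−P-1 = (-130, -75, +1.06).
Determinant of the coordinate differences = (-85)·(-75) − (-130)·(-135) = -11175.
∂h/∂x = [(+0.61)·(-75) − (+1.06)·(-135)] / -11175 = -0.008711
∂h/∂y = [(-85)·(+1.06) − (-130)·(+0.61)] / -11175 = +0.0009664
Head at (420, 385) = 426.38 + (-0.008711)·(125) + (+0.0009664)·(140) = 425.43 m.
That is lower than the 426.38 m at P-1, so the point is downgradient.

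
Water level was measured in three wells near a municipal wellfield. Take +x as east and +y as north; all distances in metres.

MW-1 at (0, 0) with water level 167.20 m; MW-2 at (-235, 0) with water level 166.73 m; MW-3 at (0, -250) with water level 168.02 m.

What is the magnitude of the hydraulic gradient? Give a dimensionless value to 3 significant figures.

∂h/∂x = (166.73 − 167.20) / (-235 − 0) = +0.002000
∂h/∂y = (168.02 − 167.20) / (-250 − 0) = -0.003280
|∇h| = √(0.002000² + -0.003280²) = 0.003842

0.00384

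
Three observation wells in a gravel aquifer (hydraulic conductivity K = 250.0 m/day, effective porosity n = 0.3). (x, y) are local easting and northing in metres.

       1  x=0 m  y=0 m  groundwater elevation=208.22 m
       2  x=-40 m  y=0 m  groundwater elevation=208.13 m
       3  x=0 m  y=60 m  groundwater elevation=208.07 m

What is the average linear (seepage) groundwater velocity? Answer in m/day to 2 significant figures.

∂h/∂x = (208.13 − 208.22) / (-40 − 0) = +0.002250
∂h/∂y = (208.07 − 208.22) / (60 − 0) = -0.002500
|∇h| = √(0.002250² + -0.002500²) = 0.003363
Seepage velocity v = K·i/n = 250.0 × 0.003363 / 0.3 = 2.803 m/day.

2.8 m/day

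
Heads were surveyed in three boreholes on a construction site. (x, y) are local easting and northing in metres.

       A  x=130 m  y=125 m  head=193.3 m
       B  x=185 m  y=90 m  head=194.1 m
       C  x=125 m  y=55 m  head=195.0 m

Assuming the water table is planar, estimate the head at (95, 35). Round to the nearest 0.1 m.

195.5 m

With h = a·x + b·y + c and A as origin, the differences give:
  55·a + (-35)·b = +0.8
  (-5)·a + (-70)·b = +1.7
Eliminate b (×(-70) and ×(-35), subtract): -4025·a = 3.50 → a = ∂h/∂x = -0.0008696
Back-substitute: b = ∂h/∂y = -0.02422.
h(95, 35) = 193.3 + (-0.0008696)·(-35) + (-0.02422)·(-90) = 193.3 +0.030 +2.180 = 195.511 m.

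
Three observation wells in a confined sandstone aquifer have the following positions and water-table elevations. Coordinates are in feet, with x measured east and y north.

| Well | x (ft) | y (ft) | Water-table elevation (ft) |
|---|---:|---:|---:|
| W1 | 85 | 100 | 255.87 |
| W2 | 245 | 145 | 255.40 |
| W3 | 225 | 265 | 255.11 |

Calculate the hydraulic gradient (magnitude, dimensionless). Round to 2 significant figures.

0.0035

Taking W1 as reference: W2−W1 = (160, 45, -0.47); W3−W1 = (140, 165, -0.76).
Solve a·Δx + b·Δy = Δh: det = 160·165 − 140·45 = 20100.
∂h/∂x = [(-0.47)·165 − (-0.76)·45] / 20100 = -0.002157
∂h/∂y = [160·(-0.76) − 140·(-0.47)] / 20100 = -0.002776
|∇h| = √(-0.002157² + -0.002776²) = 0.003516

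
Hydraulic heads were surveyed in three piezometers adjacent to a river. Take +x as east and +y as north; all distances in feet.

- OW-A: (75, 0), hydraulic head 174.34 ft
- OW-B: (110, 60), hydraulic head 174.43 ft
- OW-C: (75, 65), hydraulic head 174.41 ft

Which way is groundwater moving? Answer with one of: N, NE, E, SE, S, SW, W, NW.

Taking OW-A as reference: OW-B−OW-A = (35, 60, +0.09); OW-C−OW-A = (0, 65, +0.07).
Determinant of the coordinate differences = 35·65 − 0·60 = 2275.
∂h/∂x = [(+0.09)·65 − (+0.07)·60] / 2275 = +0.0007253
∂h/∂y = [35·(+0.07) − 0·(+0.09)] / 2275 = +0.001077
Flow = −∇h = (-0.0007253 east, -0.001077 north), which points southwest.

SW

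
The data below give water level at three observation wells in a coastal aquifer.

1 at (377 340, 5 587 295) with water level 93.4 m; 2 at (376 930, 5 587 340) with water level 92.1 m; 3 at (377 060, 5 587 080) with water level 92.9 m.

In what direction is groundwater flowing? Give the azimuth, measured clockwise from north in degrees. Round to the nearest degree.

Taking 1 as reference: 2−1 = (-410, 45, -1.3); 3−1 = (-280, -215, -0.5).
Solve a·Δx + b·Δy = Δh: det = (-410)·(-215) − (-280)·45 = 100750.
∂h/∂x = [(-1.3)·(-215) − (-0.5)·45] / 100750 = +0.002998
∂h/∂y = [(-410)·(-0.5) − (-280)·(-1.3)] / 100750 = -0.001578
Flow direction (−∇h) has components (-0.002998 E, +0.001578 N).
Azimuth = atan2(E, N) = atan2(-0.002998, +0.001578) = 297.8° ≈ 298°.

298°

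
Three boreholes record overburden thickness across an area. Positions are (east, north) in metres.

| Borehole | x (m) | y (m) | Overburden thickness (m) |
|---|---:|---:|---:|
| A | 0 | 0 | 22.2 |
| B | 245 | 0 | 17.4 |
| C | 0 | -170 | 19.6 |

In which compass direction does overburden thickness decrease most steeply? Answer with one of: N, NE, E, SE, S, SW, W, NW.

SE

∂d/∂x = (17.4 − 22.2) / (245 − 0) = -0.01959
∂d/∂y = (19.6 − 22.2) / (-170 − 0) = +0.01529
Steepest decrease is along −∇f = (+0.01959 E, -0.01529 N) → southeast.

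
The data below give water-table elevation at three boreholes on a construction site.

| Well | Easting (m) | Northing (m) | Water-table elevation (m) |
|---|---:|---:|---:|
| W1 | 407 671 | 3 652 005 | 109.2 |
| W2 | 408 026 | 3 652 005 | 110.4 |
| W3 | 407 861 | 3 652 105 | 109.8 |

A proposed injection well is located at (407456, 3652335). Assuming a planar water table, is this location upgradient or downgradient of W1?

Differences from W1: to W2 (Δx, Δy, Δh) = (355, 0, +1.2); to W3 = (190, 100, +0.6).
Determinant of the coordinate differences = 355·100 − 190·0 = 35500.
∂h/∂x = [(+1.2)·100 − (+0.6)·0] / 35500 = +0.003380
∂h/∂y = [355·(+0.6) − 190·(+1.2)] / 35500 = -0.0004225
Head at (407456, 3652335) = 109.2 + (+0.003380)·(-215) + (-0.0004225)·(330) = 108.33 m.
That is lower than the 109.2 m at W1, so the point is downgradient.

downgradient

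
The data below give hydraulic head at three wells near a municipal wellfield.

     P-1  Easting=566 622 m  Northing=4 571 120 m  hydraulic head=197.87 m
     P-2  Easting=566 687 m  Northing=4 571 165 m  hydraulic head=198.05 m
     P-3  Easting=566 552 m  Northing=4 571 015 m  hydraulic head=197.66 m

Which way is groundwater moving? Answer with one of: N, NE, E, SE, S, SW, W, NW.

W

With h = a·x + b·y + c and P-1 as origin, the differences give:
  65·a + 45·b = +0.18
  (-70)·a + (-105)·b = -0.21
Eliminate b (×(-105) and ×45, subtract): -3675·a = -9.450 → a = ∂h/∂x = +0.002571
Back-substitute: b = ∂h/∂y = +0.0002857.
Flow = −∇h = (-0.002571 east, -0.0002857 north), which points west.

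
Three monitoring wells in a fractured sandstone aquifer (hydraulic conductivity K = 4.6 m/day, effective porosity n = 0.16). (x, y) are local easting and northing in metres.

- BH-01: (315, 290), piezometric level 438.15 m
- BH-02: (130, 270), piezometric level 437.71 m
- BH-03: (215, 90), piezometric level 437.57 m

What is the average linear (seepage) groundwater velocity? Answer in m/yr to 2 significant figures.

30 m/yr

With h = a·x + b·y + c and BH-01 as origin, the differences give:
  (-185)·a + (-20)·b = -0.44
  (-100)·a + (-200)·b = -0.58
Eliminate b (×(-200) and ×(-20), subtract): 35000·a = 76.400 → a = ∂h/∂x = +0.002183
Back-substitute: b = ∂h/∂y = +0.001809.
|∇h| = √(0.002183² + 0.001809²) = 0.002835
Seepage velocity v = K·i/n = 4.6 × 0.002835 / 0.16 = 0.08151 m/day = 29.77 m/yr.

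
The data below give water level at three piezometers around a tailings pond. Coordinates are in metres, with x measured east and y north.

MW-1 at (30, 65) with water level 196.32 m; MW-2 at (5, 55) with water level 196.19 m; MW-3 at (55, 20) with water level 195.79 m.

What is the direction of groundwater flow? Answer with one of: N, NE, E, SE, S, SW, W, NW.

With h = a·x + b·y + c and MW-1 as origin, the differences give:
  (-25)·a + (-10)·b = -0.13
  25·a + (-45)·b = -0.53
Eliminate b (×(-45) and ×(-10), subtract): 1375·a = 0.550 → a = ∂h/∂x = +0.0004000
Back-substitute: b = ∂h/∂y = +0.01200.
Flow = −∇h = (-0.0004000 east, -0.01200 north), which points south.

S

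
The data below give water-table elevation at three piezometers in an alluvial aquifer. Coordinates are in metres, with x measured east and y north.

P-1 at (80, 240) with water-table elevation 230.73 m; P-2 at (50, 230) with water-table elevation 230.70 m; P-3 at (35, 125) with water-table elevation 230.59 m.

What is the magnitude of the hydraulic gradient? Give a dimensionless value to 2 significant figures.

0.0012

With h = a·x + b·y + c and P-1 as origin, the differences give:
  (-30)·a + (-10)·b = -0.03
  (-45)·a + (-115)·b = -0.14
Eliminate b (×(-115) and ×(-10), subtract): 3000·a = 2.050 → a = ∂h/∂x = +0.0006833
Back-substitute: b = ∂h/∂y = +0.0009500.
|∇h| = √(0.0006833² + 0.0009500²) = 0.00117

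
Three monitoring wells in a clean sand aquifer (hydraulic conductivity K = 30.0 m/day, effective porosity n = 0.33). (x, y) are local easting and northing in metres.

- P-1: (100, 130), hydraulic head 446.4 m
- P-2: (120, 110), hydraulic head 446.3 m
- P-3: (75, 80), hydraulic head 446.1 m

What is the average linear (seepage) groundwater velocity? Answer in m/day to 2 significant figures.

With h = a·x + b·y + c and P-1 as origin, the differences give:
  20·a + (-20)·b = -0.1
  (-25)·a + (-50)·b = -0.3
Eliminate b (×(-50) and ×(-20), subtract): -1500·a = -1.00 → a = ∂h/∂x = +0.0006667
Back-substitute: b = ∂h/∂y = +0.005667.
|∇h| = √(0.0006667² + 0.005667²) = 0.005706
Seepage velocity v = K·i/n = 30.0 × 0.005706 / 0.33 = 0.5187 m/day.

0.52 m/day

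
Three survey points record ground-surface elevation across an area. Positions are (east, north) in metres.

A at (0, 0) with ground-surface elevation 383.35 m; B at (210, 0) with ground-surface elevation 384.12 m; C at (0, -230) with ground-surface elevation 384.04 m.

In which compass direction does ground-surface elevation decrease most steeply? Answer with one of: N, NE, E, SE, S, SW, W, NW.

NW

∂z/∂x = (384.12 − 383.35) / (210 − 0) = +0.003667
∂z/∂y = (384.04 − 383.35) / (-230 − 0) = -0.003000
Steepest decrease is along −∇f = (-0.003667 E, +0.003000 N) → northwest.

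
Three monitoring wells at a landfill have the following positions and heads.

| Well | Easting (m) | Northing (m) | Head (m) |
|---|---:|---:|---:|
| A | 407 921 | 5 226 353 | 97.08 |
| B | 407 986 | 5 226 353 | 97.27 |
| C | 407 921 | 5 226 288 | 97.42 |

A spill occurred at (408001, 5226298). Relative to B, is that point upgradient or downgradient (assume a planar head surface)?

∂h/∂x = (97.27 − 97.08) / (407986 − 407921) = +0.002923
∂h/∂y = (97.42 − 97.08) / (5226288 − 5226353) = -0.005231
Head at (408001, 5226298) = 97.08 + (+0.002923)·(80) + (-0.005231)·(-55) = 97.60 m.
That is higher than the 97.27 m at B, so the point is upgradient.

upgradient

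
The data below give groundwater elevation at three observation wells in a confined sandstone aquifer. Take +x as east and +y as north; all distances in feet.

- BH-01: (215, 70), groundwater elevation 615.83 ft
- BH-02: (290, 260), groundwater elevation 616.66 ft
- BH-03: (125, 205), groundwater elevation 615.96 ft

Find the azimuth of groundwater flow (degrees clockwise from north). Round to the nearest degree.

226°

Differences from BH-01: to BH-02 (Δx, Δy, Δh) = (75, 190, +0.83); to BH-03 = (-90, 135, +0.13).
Solve a·Δx + b·Δy = Δh: det = 75·135 − (-90)·190 = 27225.
∂h/∂x = [(+0.83)·135 − (+0.13)·190] / 27225 = +0.003208
∂h/∂y = [75·(+0.13) − (-90)·(+0.83)] / 27225 = +0.003102
Flow direction (−∇h) has components (-0.003208 E, -0.003102 N).
Azimuth = atan2(E, N) = atan2(-0.003208, -0.003102) = 226.0° ≈ 226°.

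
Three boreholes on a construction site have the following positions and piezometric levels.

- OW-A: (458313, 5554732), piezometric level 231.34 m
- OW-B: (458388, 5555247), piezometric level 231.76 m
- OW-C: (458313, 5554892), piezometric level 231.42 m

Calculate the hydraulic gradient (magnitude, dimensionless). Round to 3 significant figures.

0.00222

Taking OW-A as reference: OW-B−OW-A = (75, 515, +0.42); OW-C−OW-A = (0, 160, +0.08).
Determinant of the coordinate differences = 75·160 − 0·515 = 12000.
∂h/∂x = [(+0.42)·160 − (+0.08)·515] / 12000 = +0.002167
∂h/∂y = [75·(+0.08) − 0·(+0.42)] / 12000 = +0.0005000
|∇h| = √(0.002167² + 0.0005000²) = 0.002224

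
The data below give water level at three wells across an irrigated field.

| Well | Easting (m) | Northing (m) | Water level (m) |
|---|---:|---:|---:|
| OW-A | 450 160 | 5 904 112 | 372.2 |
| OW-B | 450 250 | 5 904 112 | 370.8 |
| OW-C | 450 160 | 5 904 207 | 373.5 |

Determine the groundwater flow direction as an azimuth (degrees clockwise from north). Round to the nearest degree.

131°

∂h/∂x = (370.8 − 372.2) / (450250 − 450160) = -0.01556
∂h/∂y = (373.5 − 372.2) / (5904207 − 5904112) = +0.01368
Flow direction (−∇h) has components (+0.01556 E, -0.01368 N).
Azimuth = atan2(E, N) = atan2(+0.01556, -0.01368) = 131.3° ≈ 131°.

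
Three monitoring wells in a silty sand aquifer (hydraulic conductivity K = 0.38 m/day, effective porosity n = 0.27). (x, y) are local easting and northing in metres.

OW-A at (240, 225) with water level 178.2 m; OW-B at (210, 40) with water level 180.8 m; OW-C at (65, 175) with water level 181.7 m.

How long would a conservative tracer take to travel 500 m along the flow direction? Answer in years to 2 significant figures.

Differences from OW-A: to OW-B (Δx, Δy, Δh) = (-30, -185, +2.6); to OW-C = (-175, -50, +3.5).
Determinant of the coordinate differences = (-30)·(-50) − (-175)·(-185) = -30875.
∂h/∂x = [(+2.6)·(-50) − (+3.5)·(-185)] / -30875 = -0.01676
∂h/∂y = [(-30)·(+3.5) − (-175)·(+2.6)] / -30875 = -0.01134
|∇h| = √(-0.01676² + -0.01134²) = 0.02024
Seepage velocity v = K·i/n = 0.38 × 0.02024 / 0.27 = 0.02849 m/day.
t = 500 / 0.02849 = 1.755e+04 days = 48 years.

48 years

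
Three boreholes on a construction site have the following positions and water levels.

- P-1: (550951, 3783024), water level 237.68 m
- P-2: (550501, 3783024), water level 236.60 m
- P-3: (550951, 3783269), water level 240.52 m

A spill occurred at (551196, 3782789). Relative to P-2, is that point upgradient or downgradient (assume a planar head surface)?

∂h/∂x = (236.60 − 237.68) / (550501 − 550951) = +0.002400
∂h/∂y = (240.52 − 237.68) / (3783269 − 3783024) = +0.01159
Head at (551196, 3782789) = 237.68 + (+0.002400)·(245) + (+0.01159)·(-235) = 235.54 m.
That is lower than the 236.60 m at P-2, so the point is downgradient.

downgradient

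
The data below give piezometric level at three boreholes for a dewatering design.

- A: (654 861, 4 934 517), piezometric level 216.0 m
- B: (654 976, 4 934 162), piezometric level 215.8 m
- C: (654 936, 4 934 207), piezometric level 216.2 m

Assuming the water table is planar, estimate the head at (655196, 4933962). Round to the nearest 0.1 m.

Three-point gradient (reference A): Δ to B = (115, -355, -0.2), Δ to C = (75, -310, +0.2).
∂h/∂x = -0.01474, ∂h/∂y = -0.004211 (det = -9025).
h(655196, 4933962) = 216.0 + (-0.01474)·(335) + (-0.004211)·(-555) = 216.0 -4.937 +2.337 = 213.400 m.

213.4 m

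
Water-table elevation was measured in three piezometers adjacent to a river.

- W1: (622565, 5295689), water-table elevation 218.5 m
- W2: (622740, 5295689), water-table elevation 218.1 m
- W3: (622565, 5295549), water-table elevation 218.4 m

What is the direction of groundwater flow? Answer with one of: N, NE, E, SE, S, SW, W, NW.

E

∂h/∂x = (218.1 − 218.5) / (622740 − 622565) = -0.002286
∂h/∂y = (218.4 − 218.5) / (5295549 − 5295689) = +0.0007143
Flow = −∇h = (+0.002286 east, -0.0007143 north), which points east.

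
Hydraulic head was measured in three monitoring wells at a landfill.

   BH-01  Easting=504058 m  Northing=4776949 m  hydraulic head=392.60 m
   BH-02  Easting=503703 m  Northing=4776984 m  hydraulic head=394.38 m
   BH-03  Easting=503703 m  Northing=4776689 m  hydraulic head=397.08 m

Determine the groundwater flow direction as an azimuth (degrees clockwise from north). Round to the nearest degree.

033°

Differences from BH-01: to BH-02 (Δx, Δy, Δh) = (-355, 35, +1.78); to BH-03 = (-355, -260, +4.48).
Determinant of the coordinate differences = (-355)·(-260) − (-355)·35 = 104725.
∂h/∂x = [(+1.78)·(-260) − (+4.48)·35] / 104725 = -0.005916
∂h/∂y = [(-355)·(+4.48) − (-355)·(+1.78)] / 104725 = -0.009153
Flow direction (−∇h) has components (+0.005916 E, +0.009153 N).
Azimuth = atan2(E, N) = atan2(+0.005916, +0.009153) = 32.9° ≈ 033°.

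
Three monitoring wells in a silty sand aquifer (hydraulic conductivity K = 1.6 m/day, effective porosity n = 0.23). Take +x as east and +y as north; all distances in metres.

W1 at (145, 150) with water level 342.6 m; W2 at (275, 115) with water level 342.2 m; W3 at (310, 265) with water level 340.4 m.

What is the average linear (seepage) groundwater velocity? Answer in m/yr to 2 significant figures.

31 m/yr

Three-point gradient (reference W1): Δ to W2 = (130, -35, -0.4), Δ to W3 = (165, 115, -2.2).
∂h/∂x = -0.005935, ∂h/∂y = -0.01062 (det = 20725).
|∇h| = √(-0.005935² + -0.01062²) = 0.01217
Seepage velocity v = K·i/n = 1.6 × 0.01217 / 0.23 = 0.08466 m/day = 30.92 m/yr.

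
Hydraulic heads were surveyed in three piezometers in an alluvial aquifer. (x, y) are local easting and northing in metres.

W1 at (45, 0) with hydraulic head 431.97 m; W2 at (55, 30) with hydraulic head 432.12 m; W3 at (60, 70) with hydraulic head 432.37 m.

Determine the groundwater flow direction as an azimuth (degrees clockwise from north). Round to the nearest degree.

139°

Differences from W1: to W2 (Δx, Δy, Δh) = (10, 30, +0.15); to W3 = (15, 70, +0.40).
Solve a·Δx + b·Δy = Δh: det = 10·70 − 15·30 = 250.
∂h/∂x = [(+0.15)·70 − (+0.40)·30] / 250 = -0.006000
∂h/∂y = [10·(+0.40) − 15·(+0.15)] / 250 = +0.007000
Flow direction (−∇h) has components (+0.006000 E, -0.007000 N).
Azimuth = atan2(E, N) = atan2(+0.006000, -0.007000) = 139.4° ≈ 139°.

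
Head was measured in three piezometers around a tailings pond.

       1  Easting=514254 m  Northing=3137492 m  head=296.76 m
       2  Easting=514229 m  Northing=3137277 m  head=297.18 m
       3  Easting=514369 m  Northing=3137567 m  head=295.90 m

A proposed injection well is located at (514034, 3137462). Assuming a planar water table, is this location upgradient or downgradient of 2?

With h = a·x + b·y + c and 1 as origin, the differences give:
  (-25)·a + (-215)·b = +0.42
  115·a + 75·b = -0.86
Eliminate b (×75 and ×(-215), subtract): 22850·a = -153.400 → a = ∂h/∂x = -0.006713
Back-substitute: b = ∂h/∂y = -0.001173.
Head at (514034, 3137462) = 296.76 + (-0.006713)·(-220) + (-0.001173)·(-30) = 298.27 m.
That is higher than the 297.18 m at 2, so the point is upgradient.

upgradient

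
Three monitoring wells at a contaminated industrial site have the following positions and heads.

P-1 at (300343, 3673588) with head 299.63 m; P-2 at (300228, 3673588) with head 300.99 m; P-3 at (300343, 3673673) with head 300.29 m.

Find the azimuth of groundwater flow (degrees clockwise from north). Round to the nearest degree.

123°

∂h/∂x = (300.99 − 299.63) / (300228 − 300343) = -0.01183
∂h/∂y = (300.29 − 299.63) / (3673673 − 3673588) = +0.007765
Flow direction (−∇h) has components (+0.01183 E, -0.007765 N).
Azimuth = atan2(E, N) = atan2(+0.01183, -0.007765) = 123.3° ≈ 123°.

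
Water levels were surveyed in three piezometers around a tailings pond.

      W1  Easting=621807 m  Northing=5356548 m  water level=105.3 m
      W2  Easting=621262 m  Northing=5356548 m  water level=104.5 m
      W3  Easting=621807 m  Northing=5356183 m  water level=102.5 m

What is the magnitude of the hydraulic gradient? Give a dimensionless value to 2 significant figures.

0.0078

∂h/∂x = (104.5 − 105.3) / (621262 − 621807) = +0.001468
∂h/∂y = (102.5 − 105.3) / (5356183 − 5356548) = +0.007671
|∇h| = √(0.001468² + 0.007671²) = 0.00781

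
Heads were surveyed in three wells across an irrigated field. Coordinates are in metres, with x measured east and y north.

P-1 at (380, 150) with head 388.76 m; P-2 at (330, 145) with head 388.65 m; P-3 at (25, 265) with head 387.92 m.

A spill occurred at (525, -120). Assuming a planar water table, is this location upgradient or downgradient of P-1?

Taking P-1 as reference: P-2−P-1 = (-50, -5, -0.11); P-3−P-1 = (-355, 115, -0.84).
Determinant of the coordinate differences = (-50)·115 − (-355)·(-5) = -7525.
∂h/∂x = [(-0.11)·115 − (-0.84)·(-5)] / -7525 = +0.002239
∂h/∂y = [(-50)·(-0.84) − (-355)·(-0.11)] / -7525 = -0.0003920
Head at (525, -120) = 388.76 + (+0.002239)·(145) + (-0.0003920)·(-270) = 389.19 m.
That is higher than the 388.76 m at P-1, so the point is upgradient.

upgradient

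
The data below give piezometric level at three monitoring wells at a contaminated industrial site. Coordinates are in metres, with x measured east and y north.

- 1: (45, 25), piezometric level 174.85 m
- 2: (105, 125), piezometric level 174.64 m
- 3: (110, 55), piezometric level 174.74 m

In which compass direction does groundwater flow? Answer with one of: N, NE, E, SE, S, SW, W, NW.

With h = a·x + b·y + c and 1 as origin, the differences give:
  60·a + 100·b = -0.21
  65·a + 30·b = -0.11
Eliminate b (×30 and ×100, subtract): -4700·a = 4.700 → a = ∂h/∂x = -0.0010000
Back-substitute: b = ∂h/∂y = -0.001500.
Flow = −∇h = (+0.0010000 east, +0.001500 north), which points northeast.

NE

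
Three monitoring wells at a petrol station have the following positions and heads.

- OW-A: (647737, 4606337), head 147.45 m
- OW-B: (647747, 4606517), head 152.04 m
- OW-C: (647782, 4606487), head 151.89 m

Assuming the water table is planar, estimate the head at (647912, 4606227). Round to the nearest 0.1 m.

Differences from OW-A: to OW-B (Δx, Δy, Δh) = (10, 180, +4.59); to OW-C = (45, 150, +4.44).
Determinant of the coordinate differences = 10·150 − 45·180 = -6600.
∂h/∂x = [(+4.59)·150 − (+4.44)·180] / -6600 = +0.01677
∂h/∂y = [10·(+4.44) − 45·(+4.59)] / -6600 = +0.02457
h(647912, 4606227) = 147.45 + (+0.01677)·(175) + (+0.02457)·(-110) = 147.45 +2.935 -2.703 = 147.683 m.

147.7 m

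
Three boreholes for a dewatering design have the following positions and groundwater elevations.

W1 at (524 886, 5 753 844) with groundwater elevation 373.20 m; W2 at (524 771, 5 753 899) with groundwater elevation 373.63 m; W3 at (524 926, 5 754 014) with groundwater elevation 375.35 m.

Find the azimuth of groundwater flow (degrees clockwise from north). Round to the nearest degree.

190°

Taking W1 as reference: W2−W1 = (-115, 55, +0.43); W3−W1 = (40, 170, +2.15).
Determinant of the coordinate differences = (-115)·170 − 40·55 = -21750.
∂h/∂x = [(+0.43)·170 − (+2.15)·55] / -21750 = +0.002076
∂h/∂y = [(-115)·(+2.15) − 40·(+0.43)] / -21750 = +0.01216
Flow direction (−∇h) has components (-0.002076 E, -0.01216 N).
Azimuth = atan2(E, N) = atan2(-0.002076, -0.01216) = 189.7° ≈ 190°.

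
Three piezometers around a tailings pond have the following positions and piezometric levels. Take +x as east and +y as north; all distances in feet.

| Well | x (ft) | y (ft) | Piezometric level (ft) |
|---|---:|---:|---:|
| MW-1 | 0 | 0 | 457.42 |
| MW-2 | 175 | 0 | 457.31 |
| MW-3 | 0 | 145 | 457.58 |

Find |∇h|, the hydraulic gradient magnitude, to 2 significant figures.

0.0013

∂h/∂x = (457.31 − 457.42) / (175 − 0) = -0.0006286
∂h/∂y = (457.58 − 457.42) / (145 − 0) = +0.001103
|∇h| = √(-0.0006286² + 0.001103²) = 0.00127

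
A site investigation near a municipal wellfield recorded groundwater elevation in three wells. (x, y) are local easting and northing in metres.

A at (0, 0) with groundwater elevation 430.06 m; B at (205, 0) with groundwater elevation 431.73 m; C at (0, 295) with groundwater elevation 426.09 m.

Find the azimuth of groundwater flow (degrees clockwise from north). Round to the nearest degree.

329°

∂h/∂x = (431.73 − 430.06) / (205 − 0) = +0.008146
∂h/∂y = (426.09 − 430.06) / (295 − 0) = -0.01346
Flow direction (−∇h) has components (-0.008146 E, +0.01346 N).
Azimuth = atan2(E, N) = atan2(-0.008146, +0.01346) = 328.8° ≈ 329°.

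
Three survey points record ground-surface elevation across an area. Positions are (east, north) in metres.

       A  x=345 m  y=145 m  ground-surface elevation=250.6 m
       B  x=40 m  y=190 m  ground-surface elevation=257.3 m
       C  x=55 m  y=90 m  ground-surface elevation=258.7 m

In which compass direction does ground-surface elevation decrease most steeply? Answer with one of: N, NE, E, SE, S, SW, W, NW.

NE

Differences from A: to B (Δx, Δy, Δh) = (-305, 45, +6.7); to C = (-290, -55, +8.1).
Solve a·Δx + b·Δy = Δz: det = (-305)·(-55) − (-290)·45 = 29825.
∂z/∂x = [(+6.7)·(-55) − (+8.1)·45] / 29825 = -0.02458
∂z/∂y = [(-305)·(+8.1) − (-290)·(+6.7)] / 29825 = -0.01769
Steepest decrease is along −∇f = (+0.02458 E, +0.01769 N) → northeast.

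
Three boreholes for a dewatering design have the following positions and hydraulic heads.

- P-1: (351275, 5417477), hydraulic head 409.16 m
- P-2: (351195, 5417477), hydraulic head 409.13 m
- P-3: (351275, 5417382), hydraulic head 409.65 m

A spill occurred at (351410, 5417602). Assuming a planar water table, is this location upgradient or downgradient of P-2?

downgradient

∂h/∂x = (409.13 − 409.16) / (351195 − 351275) = +0.0003750
∂h/∂y = (409.65 − 409.16) / (5417382 − 5417477) = -0.005158
Head at (351410, 5417602) = 409.16 + (+0.0003750)·(135) + (-0.005158)·(125) = 408.57 m.
That is lower than the 409.13 m at P-2, so the point is downgradient.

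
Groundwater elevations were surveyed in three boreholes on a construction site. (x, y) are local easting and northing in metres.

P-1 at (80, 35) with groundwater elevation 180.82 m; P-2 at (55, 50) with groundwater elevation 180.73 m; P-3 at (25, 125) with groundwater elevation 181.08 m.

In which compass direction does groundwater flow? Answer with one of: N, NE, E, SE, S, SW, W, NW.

With h = a·x + b·y + c and P-1 as origin, the differences give:
  (-25)·a + 15·b = -0.09
  (-55)·a + 90·b = +0.26
Eliminate b (×90 and ×15, subtract): -1425·a = -12.000 → a = ∂h/∂x = +0.008421
Back-substitute: b = ∂h/∂y = +0.008035.
Flow = −∇h = (-0.008421 east, -0.008035 north), which points southwest.

SW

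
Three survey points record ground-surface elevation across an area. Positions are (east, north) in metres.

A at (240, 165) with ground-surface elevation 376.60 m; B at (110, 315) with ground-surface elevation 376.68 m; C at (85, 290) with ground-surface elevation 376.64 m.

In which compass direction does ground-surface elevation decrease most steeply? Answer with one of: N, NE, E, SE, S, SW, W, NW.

SW

With z = a·x + b·y + c and A as origin, the differences give:
  (-130)·a + 150·b = +0.08
  (-155)·a + 125·b = +0.04
Eliminate b (×125 and ×150, subtract): 7000·a = 4.000 → a = ∂z/∂x = +0.0005714
Back-substitute: b = ∂z/∂y = +0.001029.
Steepest decrease is along −∇f = (-0.0005714 E, -0.001029 N) → southwest.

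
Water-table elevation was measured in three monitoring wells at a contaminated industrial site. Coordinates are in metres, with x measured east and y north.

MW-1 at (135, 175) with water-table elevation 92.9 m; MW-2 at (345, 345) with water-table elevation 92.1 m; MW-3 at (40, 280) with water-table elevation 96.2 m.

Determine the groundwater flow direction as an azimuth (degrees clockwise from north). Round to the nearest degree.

134°

Taking MW-1 as reference: MW-2−MW-1 = (210, 170, -0.8); MW-3−MW-1 = (-95, 105, +3.3).
Solve a·Δx + b·Δy = Δh: det = 210·105 − (-95)·170 = 38200.
∂h/∂x = [(-0.8)·105 − (+3.3)·170] / 38200 = -0.01688
∂h/∂y = [210·(+3.3) − (-95)·(-0.8)] / 38200 = +0.01615
Flow direction (−∇h) has components (+0.01688 E, -0.01615 N).
Azimuth = atan2(E, N) = atan2(+0.01688, -0.01615) = 133.7° ≈ 134°.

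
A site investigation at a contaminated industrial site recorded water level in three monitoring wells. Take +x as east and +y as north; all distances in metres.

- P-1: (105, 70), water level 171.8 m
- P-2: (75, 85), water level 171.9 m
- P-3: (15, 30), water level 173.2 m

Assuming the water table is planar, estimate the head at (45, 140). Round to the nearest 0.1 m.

171.5 m

With h = a·x + b·y + c and P-1 as origin, the differences give:
  (-30)·a + 15·b = +0.1
  (-90)·a + (-40)·b = +1.4
Eliminate b (×(-40) and ×15, subtract): 2550·a = -25.00 → a = ∂h/∂x = -0.009804
Back-substitute: b = ∂h/∂y = -0.01294.
h(45, 140) = 171.8 + (-0.009804)·(-60) + (-0.01294)·(70) = 171.8 +0.588 -0.906 = 171.482 m.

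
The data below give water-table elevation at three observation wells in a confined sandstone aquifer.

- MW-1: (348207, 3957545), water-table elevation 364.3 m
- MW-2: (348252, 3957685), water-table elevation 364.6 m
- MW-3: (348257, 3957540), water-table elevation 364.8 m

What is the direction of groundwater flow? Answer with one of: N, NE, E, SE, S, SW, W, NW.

Taking MW-1 as reference: MW-2−MW-1 = (45, 140, +0.3); MW-3−MW-1 = (50, -5, +0.5).
Determinant of the coordinate differences = 45·(-5) − 50·140 = -7225.
∂h/∂x = [(+0.3)·(-5) − (+0.5)·140] / -7225 = +0.009896
∂h/∂y = [45·(+0.5) − 50·(+0.3)] / -7225 = -0.001038
Flow = −∇h = (-0.009896 east, +0.001038 north), which points west.

W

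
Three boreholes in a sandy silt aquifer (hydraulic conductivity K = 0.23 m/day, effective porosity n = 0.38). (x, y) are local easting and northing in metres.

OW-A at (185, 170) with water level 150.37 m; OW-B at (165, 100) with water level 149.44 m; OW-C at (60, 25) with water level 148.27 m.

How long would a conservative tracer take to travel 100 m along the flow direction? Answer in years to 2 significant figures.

Three-point gradient (reference OW-A): Δ to OW-B = (-20, -70, -0.93), Δ to OW-C = (-125, -145, -2.10).
∂h/∂x = +0.002077, ∂h/∂y = +0.01269 (det = -5850).
|∇h| = √(0.002077² + 0.01269²) = 0.01286
Seepage velocity v = K·i/n = 0.23 × 0.01286 / 0.38 = 0.007784 m/day.
t = 100 / 0.007784 = 1.285e+04 days = 35.2 years.

35 years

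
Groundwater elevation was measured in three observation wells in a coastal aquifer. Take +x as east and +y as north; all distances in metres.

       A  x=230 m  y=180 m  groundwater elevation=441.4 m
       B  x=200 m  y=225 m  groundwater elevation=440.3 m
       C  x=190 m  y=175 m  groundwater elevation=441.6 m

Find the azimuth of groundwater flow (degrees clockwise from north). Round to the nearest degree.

004°

With h = a·x + b·y + c and A as origin, the differences give:
  (-30)·a + 45·b = -1.1
  (-40)·a + (-5)·b = +0.2
Eliminate b (×(-5) and ×45, subtract): 1950·a = -3.50 → a = ∂h/∂x = -0.001795
Back-substitute: b = ∂h/∂y = -0.02564.
Flow direction (−∇h) has components (+0.001795 E, +0.02564 N).
Azimuth = atan2(E, N) = atan2(+0.001795, +0.02564) = 4.0° ≈ 004°.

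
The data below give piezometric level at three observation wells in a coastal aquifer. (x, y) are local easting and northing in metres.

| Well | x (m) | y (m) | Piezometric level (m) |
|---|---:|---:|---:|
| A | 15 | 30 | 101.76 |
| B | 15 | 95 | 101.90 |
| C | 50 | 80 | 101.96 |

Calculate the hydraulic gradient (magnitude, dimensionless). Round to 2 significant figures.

With h = a·x + b·y + c and A as origin, the differences give:
  0·a + 65·b = +0.14
  35·a + 50·b = +0.20
Eliminate b (×50 and ×65, subtract): -2275·a = -6.000 → a = ∂h/∂x = +0.002637
Back-substitute: b = ∂h/∂y = +0.002154.
|∇h| = √(0.002637² + 0.002154²) = 0.003405

0.0034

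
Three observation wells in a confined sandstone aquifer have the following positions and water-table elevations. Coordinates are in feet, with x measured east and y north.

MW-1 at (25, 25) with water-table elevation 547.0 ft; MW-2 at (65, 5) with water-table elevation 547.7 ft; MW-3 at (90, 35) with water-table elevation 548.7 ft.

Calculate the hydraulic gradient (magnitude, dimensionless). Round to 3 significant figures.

0.0275

Differences from MW-1: to MW-2 (Δx, Δy, Δh) = (40, -20, +0.7); to MW-3 = (65, 10, +1.7).
Solve a·Δx + b·Δy = Δh: det = 40·10 − 65·(-20) = 1700.
∂h/∂x = [(+0.7)·10 − (+1.7)·(-20)] / 1700 = +0.02412
∂h/∂y = [40·(+1.7) − 65·(+0.7)] / 1700 = +0.01324
|∇h| = √(0.02412² + 0.01324²) = 0.02751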